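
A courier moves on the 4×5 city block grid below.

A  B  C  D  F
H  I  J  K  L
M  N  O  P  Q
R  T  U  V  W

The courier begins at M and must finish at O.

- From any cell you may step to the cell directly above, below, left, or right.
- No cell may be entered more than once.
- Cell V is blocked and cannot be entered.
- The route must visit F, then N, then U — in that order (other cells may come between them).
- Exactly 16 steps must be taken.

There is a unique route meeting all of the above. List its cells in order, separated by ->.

The waypoints must appear in the order F, N, U, with no cell reused.
Route from M: up 2 to A, right 4 to F, down 2 to Q, left 1 to P, up 1 to K, left 2 to I, down 2 to T, right 1 to U, up 1 to O — 16 moves in all.
Check: order respected (F at step 6, N at step 13, U at step 15); 16 moves as required.

M -> H -> A -> B -> C -> D -> F -> L -> Q -> P -> K -> J -> I -> N -> T -> U -> O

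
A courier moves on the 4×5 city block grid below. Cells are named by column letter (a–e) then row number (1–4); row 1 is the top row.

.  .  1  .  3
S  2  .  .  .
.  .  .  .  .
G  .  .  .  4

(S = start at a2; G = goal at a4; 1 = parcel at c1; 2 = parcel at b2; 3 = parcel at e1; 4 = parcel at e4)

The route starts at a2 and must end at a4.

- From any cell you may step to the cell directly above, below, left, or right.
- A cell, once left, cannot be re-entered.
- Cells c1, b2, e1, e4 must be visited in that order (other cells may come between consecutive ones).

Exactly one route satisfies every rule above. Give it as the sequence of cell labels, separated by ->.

a2 -> a1 -> b1 -> c1 -> c2 -> b2 -> b3 -> c3 -> d3 -> d2 -> d1 -> e1 -> e2 -> e3 -> e4 -> d4 -> c4 -> b4 -> a4

The waypoints must appear in the order c1, b2, e1, e4, with no cell reused.
Route from a2: up 1 to a1, right 2 to c1, down 1 to c2, left 1 to b2, down 1 to b3, right 2 to d3, up 2 to d1, right 1 to e1, down 3 to e4, left 4 to a4 — 18 moves in all.
Check: order respected (1 at step 3, 2 at step 5, 3 at step 11, 4 at step 14).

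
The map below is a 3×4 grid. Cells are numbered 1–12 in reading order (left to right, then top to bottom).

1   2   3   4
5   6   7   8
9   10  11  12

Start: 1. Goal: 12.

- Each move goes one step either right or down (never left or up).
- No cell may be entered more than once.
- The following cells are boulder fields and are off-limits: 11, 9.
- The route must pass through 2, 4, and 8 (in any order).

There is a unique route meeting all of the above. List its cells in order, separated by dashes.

1 - 2 - 3 - 4 - 8 - 12

Moves only go right or down, so the column and row indices never decrease.
Route from 1: 3× right (reaching 4), 2× down (reaching 12) — 5 moves in all.
Check: all required cells visited.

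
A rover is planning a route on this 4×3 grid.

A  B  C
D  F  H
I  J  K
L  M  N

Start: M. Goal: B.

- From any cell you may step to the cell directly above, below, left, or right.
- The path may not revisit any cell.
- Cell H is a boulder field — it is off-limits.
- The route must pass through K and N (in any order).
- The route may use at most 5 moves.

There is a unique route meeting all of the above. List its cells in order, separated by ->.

M -> N -> K -> J -> F -> B

The budget equals the shortest possible length, so every move has to be on a shortest route through the required cells.
Route from M: right 1 to N, up 1 to K, left 1 to J, up 2 to B — 5 moves in all.
Check: all required cells visited; 5 ≤ 5 moves.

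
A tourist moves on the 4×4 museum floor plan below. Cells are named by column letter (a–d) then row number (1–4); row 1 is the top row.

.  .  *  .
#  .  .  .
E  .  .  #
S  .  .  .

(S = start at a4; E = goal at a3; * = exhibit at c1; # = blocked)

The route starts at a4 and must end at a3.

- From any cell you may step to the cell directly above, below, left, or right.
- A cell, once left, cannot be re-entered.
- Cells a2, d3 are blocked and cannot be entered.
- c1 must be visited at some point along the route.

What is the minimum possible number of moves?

Any route passes through c1 somewhere between a4 and a3. Summing Manhattan distances along the two legs (a4 → c1 → a3) gives a lower bound of 5 + 4 = 9 moves.
A route of 9 moves achieves this: a4 → b4 → c4 → c3 → c2 → c1 → b1 → b2 → b3 → a3.
Since 9 matches the lower bound, it is optimal.

9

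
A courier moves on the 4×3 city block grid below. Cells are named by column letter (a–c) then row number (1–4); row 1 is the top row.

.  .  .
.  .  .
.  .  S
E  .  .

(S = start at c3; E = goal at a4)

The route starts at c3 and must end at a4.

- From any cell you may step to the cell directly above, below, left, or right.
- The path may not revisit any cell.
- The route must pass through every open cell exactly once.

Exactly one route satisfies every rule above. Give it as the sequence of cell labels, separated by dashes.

c3 - c4 - b4 - b3 - b2 - c2 - c1 - b1 - a1 - a2 - a3 - a4

Need to visit all 12 open cells exactly once, starting at c3 and ending at a4.
Cell c1 has only two open neighbours (c2 and b1), so the path must pass straight through it: one of those is the cell it's entered from and the other is where it exits.
Route from c3: down 1 to c4, left 1 to b4, up 2 to b2, right 1 to c2, up 1 to c1, left 2 to a1, down 3 to a4 — 11 moves in all.
Check: all 12 open cells covered.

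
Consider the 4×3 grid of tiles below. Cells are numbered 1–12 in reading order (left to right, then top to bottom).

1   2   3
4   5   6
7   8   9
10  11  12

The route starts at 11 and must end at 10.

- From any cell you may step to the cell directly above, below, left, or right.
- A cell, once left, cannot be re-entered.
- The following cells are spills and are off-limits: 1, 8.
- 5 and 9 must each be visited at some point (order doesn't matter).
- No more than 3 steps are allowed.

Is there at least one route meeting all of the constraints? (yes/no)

no

Even ignoring the no-revisit rule, getting from 11 to 10, taking the cheapest ordering 11 → 9 → 5 → 10 needs at least 2 + 2 + 3 = 7 moves (Manhattan distance per leg), which exceeds the 3-move limit.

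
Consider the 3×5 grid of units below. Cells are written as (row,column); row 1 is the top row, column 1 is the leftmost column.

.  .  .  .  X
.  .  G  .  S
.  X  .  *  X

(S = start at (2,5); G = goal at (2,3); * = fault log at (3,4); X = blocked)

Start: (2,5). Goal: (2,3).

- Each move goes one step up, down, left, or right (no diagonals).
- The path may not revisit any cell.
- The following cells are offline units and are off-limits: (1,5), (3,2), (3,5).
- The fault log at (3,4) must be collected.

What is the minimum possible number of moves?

4

Any route passes through (3,4) somewhere between (2,5) and (2,3). Summing Manhattan distances along the two legs ((2,5) → (3,4) → (2,3)) gives a lower bound of 2 + 2 = 4 moves.
A route of 4 moves achieves this: (2,5) → (2,4) → (3,4) → (3,3) → (2,3).
Since 4 matches the lower bound, it is optimal.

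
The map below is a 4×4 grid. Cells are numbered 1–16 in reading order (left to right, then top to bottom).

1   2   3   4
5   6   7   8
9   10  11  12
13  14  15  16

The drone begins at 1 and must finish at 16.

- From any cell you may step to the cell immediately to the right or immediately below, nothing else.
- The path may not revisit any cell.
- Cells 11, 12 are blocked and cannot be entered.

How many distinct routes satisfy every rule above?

A right/down-only route from 1 to 16 makes exactly 3 down-moves and 3 right-moves in some order.
With no other constraints that would be C(6,3) = 20 routes.
Subtract routes through each blocked cell (inclusion–exclusion for overlaps): − through 11: 12 − through 12: 10 + through 11&12: 6 → 4.
That gives 4 routes.

4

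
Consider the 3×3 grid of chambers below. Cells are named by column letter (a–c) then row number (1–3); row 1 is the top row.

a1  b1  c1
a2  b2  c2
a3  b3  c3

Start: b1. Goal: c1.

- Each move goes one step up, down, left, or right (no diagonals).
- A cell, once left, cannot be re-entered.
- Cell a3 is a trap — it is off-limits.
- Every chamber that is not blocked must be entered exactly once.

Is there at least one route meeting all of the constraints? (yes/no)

One route that works: b1 → a1 → a2 → b2 → b3 → c3 → c2 → c1.

yes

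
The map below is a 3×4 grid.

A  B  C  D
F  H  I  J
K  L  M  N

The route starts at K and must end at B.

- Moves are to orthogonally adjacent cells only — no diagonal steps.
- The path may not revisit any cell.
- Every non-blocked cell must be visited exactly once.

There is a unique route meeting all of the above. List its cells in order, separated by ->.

K -> L -> M -> N -> J -> D -> C -> I -> H -> F -> A -> B

Need to visit all 12 open cells exactly once, starting at K and ending at B.
Cell D has only two open neighbours (J and C), so the path must pass straight through it: one of those is the cell it's entered from and the other is where it exits.
Route from K: right 3 to N, up 2 to D, left 1 to C, down 1 to I, left 2 to F, up 1 to A, right 1 to B — 11 moves in all.
Check: all 12 open cells covered.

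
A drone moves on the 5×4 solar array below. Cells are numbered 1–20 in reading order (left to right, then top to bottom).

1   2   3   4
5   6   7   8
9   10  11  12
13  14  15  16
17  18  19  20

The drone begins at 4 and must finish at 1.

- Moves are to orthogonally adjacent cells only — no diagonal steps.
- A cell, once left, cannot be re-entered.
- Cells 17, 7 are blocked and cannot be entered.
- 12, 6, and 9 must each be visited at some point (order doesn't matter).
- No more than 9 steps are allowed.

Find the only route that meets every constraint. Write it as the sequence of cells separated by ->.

The 9-move cap with required stops at 12, 6, 9 leaves no slack for detours.
Route from 4: down 2 to 12, left 3 to 9, up 1 to 5, right 1 to 6, up 1 to 2, left 1 to 1 — 9 moves in all.
Check: all required cells visited; 9 ≤ 9 moves.

4 -> 8 -> 12 -> 11 -> 10 -> 9 -> 5 -> 6 -> 2 -> 1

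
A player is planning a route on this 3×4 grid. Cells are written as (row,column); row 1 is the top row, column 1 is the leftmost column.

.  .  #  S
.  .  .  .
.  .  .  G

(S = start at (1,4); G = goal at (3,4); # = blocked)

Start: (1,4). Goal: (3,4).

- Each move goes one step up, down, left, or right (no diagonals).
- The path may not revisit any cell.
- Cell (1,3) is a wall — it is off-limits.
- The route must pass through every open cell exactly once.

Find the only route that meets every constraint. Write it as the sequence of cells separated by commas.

Need to visit all 11 open cells exactly once, starting at (1,4) and ending at (3,4).
Cell (1,1) has only two open neighbours ((2,1) and (1,2)), so the path must pass straight through it: one of those is the cell it's entered from and the other is where it exits.
Route from (1,4): down 1 to (2,4), left 2 to (2,2), up 1 to (1,2), left 1 to (1,1), down 2 to (3,1), right 3 to (3,4) — 10 moves in all.
Check: all 11 open cells covered.

(1,4), (2,4), (2,3), (2,2), (1,2), (1,1), (2,1), (3,1), (3,2), (3,3), (3,4)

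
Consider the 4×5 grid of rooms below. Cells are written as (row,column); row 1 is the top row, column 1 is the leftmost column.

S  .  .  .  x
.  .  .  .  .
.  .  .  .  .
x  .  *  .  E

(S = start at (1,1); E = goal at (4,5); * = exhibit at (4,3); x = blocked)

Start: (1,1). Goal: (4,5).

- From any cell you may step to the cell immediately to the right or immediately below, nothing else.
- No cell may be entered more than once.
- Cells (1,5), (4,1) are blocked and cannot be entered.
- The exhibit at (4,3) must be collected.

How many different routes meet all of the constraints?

A right/down-only route from (1,1) to (4,5) makes exactly 3 down-moves and 4 right-moves in some order.
With no other constraints that would be C(7,3) = 35 routes.
Split at (4,3) and multiply the segment counts (each segment already excludes blocked cells): (1,1)→(4,3): 9; (4,3)→(4,5): 1; product = 9.
That gives 9 routes.

9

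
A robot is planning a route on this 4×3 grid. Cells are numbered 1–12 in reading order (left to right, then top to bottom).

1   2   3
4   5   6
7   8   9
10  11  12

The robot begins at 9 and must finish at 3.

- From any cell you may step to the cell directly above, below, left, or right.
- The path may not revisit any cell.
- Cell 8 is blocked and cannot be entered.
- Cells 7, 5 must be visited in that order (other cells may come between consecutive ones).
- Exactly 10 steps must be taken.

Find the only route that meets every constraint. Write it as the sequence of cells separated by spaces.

9 12 11 10 7 4 1 2 5 6 3

The waypoints must appear in the order 7, 5, with no cell reused.
Route from 9: down to 12, 2× left (reaching 10), 3× up (reaching 1), right to 2, down to 5, right to 6, up to 3 — 10 moves in all.
Check: order respected (7 at step 4, 5 at step 8); 10 moves as required.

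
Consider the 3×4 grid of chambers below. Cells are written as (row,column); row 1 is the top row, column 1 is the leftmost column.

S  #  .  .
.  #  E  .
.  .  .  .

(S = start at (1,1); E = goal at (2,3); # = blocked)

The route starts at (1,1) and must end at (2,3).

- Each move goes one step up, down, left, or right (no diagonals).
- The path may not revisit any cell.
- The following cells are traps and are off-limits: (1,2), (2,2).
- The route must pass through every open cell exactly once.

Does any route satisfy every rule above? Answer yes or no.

One route that works: (1,1) → (2,1) → (3,1) → (3,2) → (3,3) → (3,4) → (2,4) → (1,4) → (1,3) → (2,3).

yes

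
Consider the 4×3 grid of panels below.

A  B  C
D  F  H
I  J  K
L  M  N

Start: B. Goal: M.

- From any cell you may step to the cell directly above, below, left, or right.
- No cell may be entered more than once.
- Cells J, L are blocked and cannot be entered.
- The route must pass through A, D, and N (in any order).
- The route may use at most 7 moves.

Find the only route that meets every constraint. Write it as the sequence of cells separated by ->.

B -> A -> D -> F -> H -> K -> N -> M

The 7-move cap with required stops at A, D, N leaves no slack for detours.
Route from B: left to A, down to D, 2× right (reaching H), 2× down (reaching N), left to M — 7 moves in all.
Check: all required cells visited; 7 ≤ 7 moves.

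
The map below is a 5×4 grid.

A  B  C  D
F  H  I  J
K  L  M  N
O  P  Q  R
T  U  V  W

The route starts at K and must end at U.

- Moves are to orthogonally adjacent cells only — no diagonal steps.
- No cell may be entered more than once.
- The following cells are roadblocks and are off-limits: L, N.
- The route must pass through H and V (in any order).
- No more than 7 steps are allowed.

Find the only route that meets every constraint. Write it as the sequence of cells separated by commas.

Any route must reach H and V and still end at U within 7 moves, so the order of the required stops is forced.
Route from K: up to F, 2× right (reaching I), 3× down (reaching V), left to U — 7 moves in all.
Check: all required cells visited; 7 ≤ 7 moves.

K, F, H, I, M, Q, V, U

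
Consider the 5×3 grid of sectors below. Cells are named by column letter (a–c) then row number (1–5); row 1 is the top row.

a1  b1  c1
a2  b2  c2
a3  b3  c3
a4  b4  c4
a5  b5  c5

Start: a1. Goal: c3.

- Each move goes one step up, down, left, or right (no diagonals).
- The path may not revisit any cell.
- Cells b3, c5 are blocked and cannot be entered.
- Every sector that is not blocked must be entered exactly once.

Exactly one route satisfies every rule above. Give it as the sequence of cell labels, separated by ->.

Need to visit all 13 open cells exactly once, starting at a1 and ending at c3.
Route from a1: right 2 to c1, down 1 to c2, left 2 to a2, down 3 to a5, right 1 to b5, up 1 to b4, right 1 to c4, up 1 to c3 — 12 moves in all.
Check: all 13 open cells covered.

a1 -> b1 -> c1 -> c2 -> b2 -> a2 -> a3 -> a4 -> a5 -> b5 -> b4 -> c4 -> c3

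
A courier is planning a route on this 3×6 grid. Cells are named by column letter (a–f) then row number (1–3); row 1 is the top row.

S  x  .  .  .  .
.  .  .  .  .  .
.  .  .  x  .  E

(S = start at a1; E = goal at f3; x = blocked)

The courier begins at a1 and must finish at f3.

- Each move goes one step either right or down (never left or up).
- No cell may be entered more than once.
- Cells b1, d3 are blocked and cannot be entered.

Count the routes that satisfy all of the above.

2

A right/down-only route from a1 to f3 makes exactly 2 down-moves and 5 right-moves in some order.
With no other constraints that would be C(7,2) = 21 routes.
Subtract routes through each blocked cell (inclusion–exclusion for overlaps): − through b1: 15 − through d3: 10 + through b1&d3: 6 → 2.
That gives 2 routes.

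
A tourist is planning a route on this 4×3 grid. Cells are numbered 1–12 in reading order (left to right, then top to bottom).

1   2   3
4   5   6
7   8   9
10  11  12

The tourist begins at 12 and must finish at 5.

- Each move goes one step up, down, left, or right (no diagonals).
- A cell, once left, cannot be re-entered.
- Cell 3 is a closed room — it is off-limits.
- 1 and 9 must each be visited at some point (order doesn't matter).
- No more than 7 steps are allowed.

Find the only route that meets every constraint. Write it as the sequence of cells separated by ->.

12 -> 9 -> 8 -> 7 -> 4 -> 1 -> 2 -> 5

The 7-move cap with required stops at 1, 9 leaves no slack for detours.
Route from 12: up to 9, 2× left (reaching 7), 2× up (reaching 1), right to 2, down to 5 — 7 moves in all.
Check: all required cells visited; 7 ≤ 7 moves.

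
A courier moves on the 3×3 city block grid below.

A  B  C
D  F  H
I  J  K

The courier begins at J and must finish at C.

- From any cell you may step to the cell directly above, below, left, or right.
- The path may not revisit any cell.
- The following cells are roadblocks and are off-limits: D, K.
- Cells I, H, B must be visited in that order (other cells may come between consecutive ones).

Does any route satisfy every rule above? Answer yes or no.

no

I must be visited but has only one open neighbour (J), and it is neither the start nor the goal — the route would have to enter and leave through J, re-entering it.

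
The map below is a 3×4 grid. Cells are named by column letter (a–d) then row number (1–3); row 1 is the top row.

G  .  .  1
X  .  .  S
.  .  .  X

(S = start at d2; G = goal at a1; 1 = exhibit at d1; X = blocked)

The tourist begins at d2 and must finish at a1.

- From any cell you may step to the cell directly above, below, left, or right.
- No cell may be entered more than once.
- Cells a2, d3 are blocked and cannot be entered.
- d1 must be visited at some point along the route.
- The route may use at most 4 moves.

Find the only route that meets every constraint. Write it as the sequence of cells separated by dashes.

The budget equals the shortest possible length, so every move has to be on a shortest route through the required cells.
Route from d2: up to d1, 3× left (reaching a1) — 4 moves in all.
Check: all required cells visited; 4 ≤ 4 moves.

d2 - d1 - c1 - b1 - a1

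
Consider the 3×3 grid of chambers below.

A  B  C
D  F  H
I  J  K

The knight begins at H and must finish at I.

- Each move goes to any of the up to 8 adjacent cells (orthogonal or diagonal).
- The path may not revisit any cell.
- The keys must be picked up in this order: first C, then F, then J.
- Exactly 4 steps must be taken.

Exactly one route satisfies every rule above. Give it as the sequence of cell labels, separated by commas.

H, C, F, J, I

The waypoints must appear in the order C, F, J, with no cell reused.
Route from H: up 1 to C, down-left 1 to F, down 1 to J, left 1 to I — 4 moves in all.
Check: order respected (C at step 1, F at step 2, J at step 3); 4 moves as required.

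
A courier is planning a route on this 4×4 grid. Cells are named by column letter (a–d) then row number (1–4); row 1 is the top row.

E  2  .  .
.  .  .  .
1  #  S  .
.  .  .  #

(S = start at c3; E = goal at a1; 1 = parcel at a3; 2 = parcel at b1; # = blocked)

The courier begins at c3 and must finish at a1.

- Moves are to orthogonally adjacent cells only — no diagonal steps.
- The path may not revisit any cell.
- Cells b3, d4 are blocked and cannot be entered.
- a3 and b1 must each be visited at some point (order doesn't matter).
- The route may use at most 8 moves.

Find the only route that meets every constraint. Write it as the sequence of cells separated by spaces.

c3 c4 b4 a4 a3 a2 b2 b1 a1

The 8-move cap with required stops at a3, b1 leaves no slack for detours.
Route from c3: down to c4, 2× left (reaching a4), 2× up (reaching a2), right to b2, up to b1, left to a1 — 8 moves in all.
Check: all required cells visited; 8 ≤ 8 moves.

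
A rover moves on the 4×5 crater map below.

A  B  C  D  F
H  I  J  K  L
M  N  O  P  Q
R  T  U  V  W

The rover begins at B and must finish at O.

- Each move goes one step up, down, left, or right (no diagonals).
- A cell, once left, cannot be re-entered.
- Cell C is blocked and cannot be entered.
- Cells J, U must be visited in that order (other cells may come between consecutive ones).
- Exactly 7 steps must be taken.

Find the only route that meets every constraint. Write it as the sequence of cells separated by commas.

B, I, J, K, P, V, U, O

The waypoints must appear in the order J, U, with no cell reused.
Route from B: down 1 to I, right 2 to K, down 2 to V, left 1 to U, up 1 to O — 7 moves in all.
Check: order respected (J at step 2, U at step 6); 7 moves as required.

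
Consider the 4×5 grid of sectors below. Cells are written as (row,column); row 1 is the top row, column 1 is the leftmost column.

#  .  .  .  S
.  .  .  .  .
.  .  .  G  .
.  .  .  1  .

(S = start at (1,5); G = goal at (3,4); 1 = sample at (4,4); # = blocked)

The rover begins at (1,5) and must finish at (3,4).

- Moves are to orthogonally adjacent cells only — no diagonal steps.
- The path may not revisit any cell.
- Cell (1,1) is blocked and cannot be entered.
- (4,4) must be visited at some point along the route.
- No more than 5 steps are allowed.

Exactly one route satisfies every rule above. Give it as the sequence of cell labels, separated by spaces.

Any route must reach (4,4) and still end at (3,4) within 5 moves, so the order of the required stops is forced.
Route from (1,5): down 3 to (4,5), left 1 to (4,4), up 1 to (3,4) — 5 moves in all.
Check: all required cells visited; 5 ≤ 5 moves.

(1,5) (2,5) (3,5) (4,5) (4,4) (3,4)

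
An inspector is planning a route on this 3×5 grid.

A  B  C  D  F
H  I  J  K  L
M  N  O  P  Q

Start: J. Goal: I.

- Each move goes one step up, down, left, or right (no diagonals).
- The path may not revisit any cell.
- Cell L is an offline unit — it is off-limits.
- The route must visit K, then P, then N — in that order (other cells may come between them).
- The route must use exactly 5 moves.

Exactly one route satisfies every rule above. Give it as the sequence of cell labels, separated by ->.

J -> K -> P -> O -> N -> I

The waypoints must appear in the order K, P, N, with no cell reused.
Route from J: right 1 to K, down 1 to P, left 2 to N, up 1 to I — 5 moves in all.
Check: order respected (K at step 1, P at step 2, N at step 4); 5 moves as required.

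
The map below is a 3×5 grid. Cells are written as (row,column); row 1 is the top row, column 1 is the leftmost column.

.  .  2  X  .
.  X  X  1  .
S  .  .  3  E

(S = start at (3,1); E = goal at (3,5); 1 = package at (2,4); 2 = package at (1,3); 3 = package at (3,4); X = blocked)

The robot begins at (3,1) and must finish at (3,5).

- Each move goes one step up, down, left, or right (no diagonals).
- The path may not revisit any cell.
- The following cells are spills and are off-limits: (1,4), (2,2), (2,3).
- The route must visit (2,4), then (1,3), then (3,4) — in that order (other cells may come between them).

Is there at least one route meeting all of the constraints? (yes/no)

(1,3) must be visited but has only one open neighbour ((1,2)), and it is neither the start nor the goal — the route would have to enter and leave through (1,2), re-entering it.

no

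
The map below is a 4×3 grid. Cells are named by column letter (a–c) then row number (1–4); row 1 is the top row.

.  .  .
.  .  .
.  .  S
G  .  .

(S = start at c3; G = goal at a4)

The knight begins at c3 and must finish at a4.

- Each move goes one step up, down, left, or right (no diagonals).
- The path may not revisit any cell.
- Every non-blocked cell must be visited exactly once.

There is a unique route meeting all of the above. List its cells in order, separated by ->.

c3 -> c4 -> b4 -> b3 -> b2 -> c2 -> c1 -> b1 -> a1 -> a2 -> a3 -> a4

Need to visit all 12 open cells exactly once, starting at c3 and ending at a4.
Cell c1 has only two open neighbours (c2 and b1), so the path must pass straight through it: one of those is the cell it's entered from and the other is where it exits.
Route from c3: down 1 to c4, left 1 to b4, up 2 to b2, right 1 to c2, up 1 to c1, left 2 to a1, down 3 to a4 — 11 moves in all.
Check: all 12 open cells covered.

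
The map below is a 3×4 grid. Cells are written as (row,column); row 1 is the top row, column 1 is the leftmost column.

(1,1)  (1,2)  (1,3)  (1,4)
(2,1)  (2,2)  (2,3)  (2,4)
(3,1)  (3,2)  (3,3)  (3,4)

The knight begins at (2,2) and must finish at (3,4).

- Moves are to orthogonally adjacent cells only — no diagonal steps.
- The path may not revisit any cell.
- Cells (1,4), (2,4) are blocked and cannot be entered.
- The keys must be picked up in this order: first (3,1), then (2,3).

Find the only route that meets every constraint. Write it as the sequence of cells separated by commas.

(2,2), (3,2), (3,1), (2,1), (1,1), (1,2), (1,3), (2,3), (3,3), (3,4)

The waypoints must appear in the order (3,1), (2,3), with no cell reused.
Route from (2,2): down 1 to (3,2), left 1 to (3,1), up 2 to (1,1), right 2 to (1,3), down 2 to (3,3), right 1 to (3,4) — 9 moves in all.
Check: order respected ((3,1) at step 2, (2,3) at step 7).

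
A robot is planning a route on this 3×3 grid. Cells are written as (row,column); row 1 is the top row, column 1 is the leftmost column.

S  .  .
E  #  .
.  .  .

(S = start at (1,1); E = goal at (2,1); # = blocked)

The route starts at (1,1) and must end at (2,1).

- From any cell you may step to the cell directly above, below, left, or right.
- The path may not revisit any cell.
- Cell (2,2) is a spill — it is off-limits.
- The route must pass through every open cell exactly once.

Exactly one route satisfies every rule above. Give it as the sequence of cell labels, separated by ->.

(1,1) -> (1,2) -> (1,3) -> (2,3) -> (3,3) -> (3,2) -> (3,1) -> (2,1)

Need to visit all 8 open cells exactly once, starting at (1,1) and ending at (2,1).
Cell (3,1) has only two open neighbours ((2,1) and (3,2)), so the path must pass straight through it: one of those is the cell it's entered from and the other is where it exits.
Route from (1,1): 2× right (reaching (1,3)), 2× down (reaching (3,3)), 2× left (reaching (3,1)), up to (2,1) — 7 moves in all.
Check: all 8 open cells covered.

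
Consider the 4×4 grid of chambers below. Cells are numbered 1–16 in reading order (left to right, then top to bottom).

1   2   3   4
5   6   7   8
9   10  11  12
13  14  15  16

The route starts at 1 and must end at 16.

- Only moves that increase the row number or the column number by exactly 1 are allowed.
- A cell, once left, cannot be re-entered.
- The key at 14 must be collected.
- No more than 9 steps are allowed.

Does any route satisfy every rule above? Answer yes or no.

yes

One route that works: 1 → 5 → 9 → 13 → 14 → 15 → 16.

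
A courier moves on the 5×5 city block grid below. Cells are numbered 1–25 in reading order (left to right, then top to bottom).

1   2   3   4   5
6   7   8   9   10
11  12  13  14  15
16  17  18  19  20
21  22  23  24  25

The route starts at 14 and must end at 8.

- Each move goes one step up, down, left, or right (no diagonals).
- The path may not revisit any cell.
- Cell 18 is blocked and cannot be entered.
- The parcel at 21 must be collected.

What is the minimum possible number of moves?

Any route passes through 21 somewhere between 14 and 8. Summing Manhattan distances along the two legs (14 → 21 → 8) gives a lower bound of 5 + 5 = 10 moves.
A route of 10 moves achieves this: 14 → 19 → 24 → 23 → 22 → 21 → 16 → 11 → 6 → 7 → 8.
Since 10 matches the lower bound, it is optimal.

10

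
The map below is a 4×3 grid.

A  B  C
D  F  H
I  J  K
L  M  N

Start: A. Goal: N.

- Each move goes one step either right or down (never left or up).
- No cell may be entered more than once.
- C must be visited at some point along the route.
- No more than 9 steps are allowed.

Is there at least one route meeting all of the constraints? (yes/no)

One route that works: A → B → C → H → K → N.

yes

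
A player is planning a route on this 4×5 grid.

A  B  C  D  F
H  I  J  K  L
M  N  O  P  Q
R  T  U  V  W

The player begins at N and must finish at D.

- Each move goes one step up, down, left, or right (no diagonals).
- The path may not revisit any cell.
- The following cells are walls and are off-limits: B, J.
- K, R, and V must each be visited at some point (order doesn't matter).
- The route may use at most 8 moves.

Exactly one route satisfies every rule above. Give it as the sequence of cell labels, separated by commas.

The 8-move cap with required stops at K, R, V leaves no slack for detours.
Route from N: left to M, down to R, 3× right (reaching V), 3× up (reaching D) — 8 moves in all.
Check: all required cells visited; 8 ≤ 8 moves.

N, M, R, T, U, V, P, K, D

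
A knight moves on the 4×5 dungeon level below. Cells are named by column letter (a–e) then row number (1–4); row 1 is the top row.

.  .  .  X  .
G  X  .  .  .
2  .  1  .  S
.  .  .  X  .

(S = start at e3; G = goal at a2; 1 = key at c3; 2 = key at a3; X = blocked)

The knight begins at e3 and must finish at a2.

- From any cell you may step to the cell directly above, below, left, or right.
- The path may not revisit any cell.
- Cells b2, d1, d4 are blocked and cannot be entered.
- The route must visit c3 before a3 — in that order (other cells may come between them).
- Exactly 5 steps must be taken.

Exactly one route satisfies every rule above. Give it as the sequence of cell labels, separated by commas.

The waypoints must appear in the order c3, a3, with no cell reused.
Route from e3: 4× left (reaching a3), up to a2 — 5 moves in all.
Check: order respected (1 at step 2, 2 at step 4); 5 moves as required.

e3, d3, c3, b3, a3, a2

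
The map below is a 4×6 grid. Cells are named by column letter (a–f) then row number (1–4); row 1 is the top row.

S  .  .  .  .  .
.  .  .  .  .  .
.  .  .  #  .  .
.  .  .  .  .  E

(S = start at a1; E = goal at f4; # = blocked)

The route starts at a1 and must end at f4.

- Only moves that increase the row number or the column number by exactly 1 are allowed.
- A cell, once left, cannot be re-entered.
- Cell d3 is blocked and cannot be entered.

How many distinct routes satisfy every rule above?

26

A right/down-only route from a1 to f4 makes exactly 3 down-moves and 5 right-moves in some order.
With no other constraints that would be C(8,3) = 56 routes.
Subtract routes through each blocked cell (inclusion–exclusion for overlaps): − through d3: 30 → 26.
That gives 26 routes.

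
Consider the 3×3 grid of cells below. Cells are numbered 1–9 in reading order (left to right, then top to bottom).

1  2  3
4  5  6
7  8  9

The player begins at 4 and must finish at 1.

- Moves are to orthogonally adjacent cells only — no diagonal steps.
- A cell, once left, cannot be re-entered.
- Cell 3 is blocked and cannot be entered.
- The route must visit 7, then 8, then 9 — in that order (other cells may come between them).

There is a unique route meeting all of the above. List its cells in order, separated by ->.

The waypoints must appear in the order 7, 8, 9, with no cell reused.
Route from 4: down to 7, 2× right (reaching 9), up to 6, left to 5, up to 2, left to 1 — 7 moves in all.
Check: order respected (7 at step 1, 8 at step 2, 9 at step 3).

4 -> 7 -> 8 -> 9 -> 6 -> 5 -> 2 -> 1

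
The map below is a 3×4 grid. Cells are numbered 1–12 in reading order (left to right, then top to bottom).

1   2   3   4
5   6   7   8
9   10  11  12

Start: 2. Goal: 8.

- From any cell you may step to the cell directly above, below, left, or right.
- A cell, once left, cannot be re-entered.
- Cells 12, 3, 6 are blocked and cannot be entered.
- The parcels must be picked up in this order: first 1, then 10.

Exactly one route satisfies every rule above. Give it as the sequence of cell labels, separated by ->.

The waypoints must appear in the order 1, 10, with no cell reused.
Route from 2: left to 1, 2× down (reaching 9), 2× right (reaching 11), up to 7, right to 8 — 7 moves in all.
Check: order respected (1 at step 1, 10 at step 4).

2 -> 1 -> 5 -> 9 -> 10 -> 11 -> 7 -> 8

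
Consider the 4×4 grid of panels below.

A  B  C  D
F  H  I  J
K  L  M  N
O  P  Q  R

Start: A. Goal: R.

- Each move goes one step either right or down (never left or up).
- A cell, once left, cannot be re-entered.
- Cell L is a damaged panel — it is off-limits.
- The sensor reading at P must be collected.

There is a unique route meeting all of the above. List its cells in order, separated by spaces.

A F K O P Q R

Moves only go right or down, so the column and row indices never decrease.
Route from A: 3× down (reaching O), 3× right (reaching R) — 6 moves in all.
Check: all required cells visited.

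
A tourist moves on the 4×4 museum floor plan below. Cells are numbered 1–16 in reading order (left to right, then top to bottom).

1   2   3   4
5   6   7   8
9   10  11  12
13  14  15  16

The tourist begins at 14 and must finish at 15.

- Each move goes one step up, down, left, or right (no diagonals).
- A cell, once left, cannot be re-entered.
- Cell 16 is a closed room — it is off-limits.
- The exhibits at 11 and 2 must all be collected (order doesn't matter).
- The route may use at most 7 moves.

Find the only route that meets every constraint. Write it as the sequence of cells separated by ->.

Any route must reach 11 and 2 and still end at 15 within 7 moves, so the order of the required stops is forced.
Route from 14: up 3 to 2, right 1 to 3, down 3 to 15 — 7 moves in all.
Check: all required cells visited; 7 ≤ 7 moves.

14 -> 10 -> 6 -> 2 -> 3 -> 7 -> 11 -> 15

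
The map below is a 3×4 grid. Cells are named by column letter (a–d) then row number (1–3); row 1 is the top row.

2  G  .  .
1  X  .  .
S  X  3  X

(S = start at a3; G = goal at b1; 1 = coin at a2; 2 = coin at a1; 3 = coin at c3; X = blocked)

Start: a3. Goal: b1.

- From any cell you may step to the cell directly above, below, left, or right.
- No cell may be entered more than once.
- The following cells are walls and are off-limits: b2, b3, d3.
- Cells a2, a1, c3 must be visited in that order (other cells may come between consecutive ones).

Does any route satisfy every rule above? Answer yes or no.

c3 must be visited but has only one open neighbour (c2), and it is neither the start nor the goal — the route would have to enter and leave through c2, re-entering it.

no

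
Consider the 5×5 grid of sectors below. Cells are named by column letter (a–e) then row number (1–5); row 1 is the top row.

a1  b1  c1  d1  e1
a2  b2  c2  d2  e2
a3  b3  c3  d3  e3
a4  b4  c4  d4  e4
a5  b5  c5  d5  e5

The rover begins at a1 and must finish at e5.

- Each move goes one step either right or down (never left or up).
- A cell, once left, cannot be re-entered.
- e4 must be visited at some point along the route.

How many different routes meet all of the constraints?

A right/down-only route from a1 to e5 makes exactly 4 down-moves and 4 right-moves in some order.
With no other constraints that would be C(8,4) = 70 routes.
Split at e4 and multiply the segment counts: a1→e4: 35; e4→e5: 1; product = 35.
That gives 35 routes.

35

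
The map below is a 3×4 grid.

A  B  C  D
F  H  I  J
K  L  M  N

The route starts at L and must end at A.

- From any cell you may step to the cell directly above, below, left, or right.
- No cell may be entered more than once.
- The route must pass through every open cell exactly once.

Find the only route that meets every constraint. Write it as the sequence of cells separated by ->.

L -> K -> F -> H -> I -> M -> N -> J -> D -> C -> B -> A

Need to visit all 12 open cells exactly once, starting at L and ending at A.
Cell N has only two open neighbours (J and M), so the path must pass straight through it: one of those is the cell it's entered from and the other is where it exits.
Route from L: left 1 to K, up 1 to F, right 2 to I, down 1 to M, right 1 to N, up 2 to D, left 3 to A — 11 moves in all.
Check: all 12 open cells covered.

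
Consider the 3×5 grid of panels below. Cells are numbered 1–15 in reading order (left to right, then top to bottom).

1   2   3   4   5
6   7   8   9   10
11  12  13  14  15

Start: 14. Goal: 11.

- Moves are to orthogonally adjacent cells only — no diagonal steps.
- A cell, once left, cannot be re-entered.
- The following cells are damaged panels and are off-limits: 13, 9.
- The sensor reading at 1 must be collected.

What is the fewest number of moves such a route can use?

9

Any route passes through 1 somewhere between 14 and 11. Summing Manhattan distances along the two legs (14 → 1 → 11) gives a lower bound of 5 + 2 = 7 moves.
That bound ignores the blocked cells. Measuring each leg by the fewest moves that actually steer around them (14→1: 7; 1→11: 2) raises the lower bound to 9.
A route of 9 moves exists: 14 → 15 → 10 → 5 → 4 → 3 → 2 → 1 → 6 → 11.
Since 9 matches that lower bound, it is optimal.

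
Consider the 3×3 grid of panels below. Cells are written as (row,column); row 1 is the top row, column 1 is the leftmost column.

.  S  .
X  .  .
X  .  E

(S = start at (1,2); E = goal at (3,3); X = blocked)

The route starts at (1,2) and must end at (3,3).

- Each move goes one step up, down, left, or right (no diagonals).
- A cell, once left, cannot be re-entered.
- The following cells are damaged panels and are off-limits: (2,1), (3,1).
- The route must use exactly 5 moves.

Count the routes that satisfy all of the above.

Need simple routes of exactly 5 moves from (1,2) to (3,3) (Manhattan distance 3, so 1 moves are spent on a detour and 1 undoing it).
Enumerating: (1,2) (1,3) (2,3) (2,2) (3,2) (3,3).
That gives 1 route.

1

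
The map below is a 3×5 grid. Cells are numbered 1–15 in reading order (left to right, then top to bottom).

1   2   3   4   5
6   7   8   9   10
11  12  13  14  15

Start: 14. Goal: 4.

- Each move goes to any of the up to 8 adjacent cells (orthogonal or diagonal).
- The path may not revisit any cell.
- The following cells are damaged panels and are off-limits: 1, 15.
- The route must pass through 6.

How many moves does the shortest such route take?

Any route passes through 6 somewhere between 14 and 4. Summing Chebyshev distances along the two legs (14 → 6 → 4) gives a lower bound of 3 + 3 = 6 moves.
A route of 6 moves achieves this: 14 → 8 → 2 → 6 → 7 → 3 → 4.
Since 6 matches the lower bound, it is optimal.

6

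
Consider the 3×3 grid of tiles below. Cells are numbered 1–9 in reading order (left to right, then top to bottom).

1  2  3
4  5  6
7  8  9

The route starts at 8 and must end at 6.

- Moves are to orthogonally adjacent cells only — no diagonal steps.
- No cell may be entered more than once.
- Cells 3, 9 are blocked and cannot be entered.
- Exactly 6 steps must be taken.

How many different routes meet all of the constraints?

1

Need simple routes of exactly 6 moves from 8 to 6 (Manhattan distance 2, so 2 moves are spent on a detour and 2 undoing it).
Enumerating: 8 7 4 1 2 5 6.
That gives 1 route.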